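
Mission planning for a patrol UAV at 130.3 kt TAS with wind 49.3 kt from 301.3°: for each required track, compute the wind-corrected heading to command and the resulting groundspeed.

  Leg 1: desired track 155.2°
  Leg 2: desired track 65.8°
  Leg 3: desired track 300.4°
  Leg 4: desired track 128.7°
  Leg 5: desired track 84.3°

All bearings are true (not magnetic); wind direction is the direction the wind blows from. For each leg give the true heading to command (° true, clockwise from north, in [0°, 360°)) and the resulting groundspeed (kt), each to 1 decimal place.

Leg 1: heading=167.4°, groundspeed=168.3 kt
Leg 2: heading=47.6°, groundspeed=151.7 kt
Leg 3: heading=300.7°, groundspeed=81.0 kt
Leg 4: heading=131.5°, groundspeed=179.0 kt
Leg 5: heading=71.1°, groundspeed=166.2 kt

Leg 1: desired track 155.2°; wind correction +12.2° → command heading 167.4°, groundspeed 168.3 kt
Leg 2: desired track 65.8°; wind correction -18.2° → command heading 47.6°, groundspeed 151.7 kt
Leg 3: desired track 300.4°; wind correction +0.3° → command heading 300.7°, groundspeed 81.0 kt
Leg 4: desired track 128.7°; wind correction +2.8° → command heading 131.5°, groundspeed 179.0 kt
Leg 5: desired track 84.3°; wind correction -13.2° → command heading 71.1°, groundspeed 166.2 kt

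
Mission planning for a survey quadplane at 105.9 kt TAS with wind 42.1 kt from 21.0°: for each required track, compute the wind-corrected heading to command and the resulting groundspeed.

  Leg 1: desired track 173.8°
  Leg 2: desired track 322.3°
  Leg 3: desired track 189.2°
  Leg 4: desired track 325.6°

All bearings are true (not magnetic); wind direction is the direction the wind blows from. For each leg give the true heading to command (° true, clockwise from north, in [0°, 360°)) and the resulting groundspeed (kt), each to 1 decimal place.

Leg 1: heading=163.3°, groundspeed=141.6 kt
Leg 2: heading=342.2°, groundspeed=77.7 kt
Leg 3: heading=184.5°, groundspeed=146.8 kt
Leg 4: heading=344.7°, groundspeed=76.2 kt

Leg 1: desired track 173.8°; wind correction -10.5° → command heading 163.3°, groundspeed 141.6 kt
Leg 2: desired track 322.3°; wind correction +19.9° → command heading 342.2°, groundspeed 77.7 kt
Leg 3: desired track 189.2°; wind correction -4.7° → command heading 184.5°, groundspeed 146.8 kt
Leg 4: desired track 325.6°; wind correction +19.1° → command heading 344.7°, groundspeed 76.2 kt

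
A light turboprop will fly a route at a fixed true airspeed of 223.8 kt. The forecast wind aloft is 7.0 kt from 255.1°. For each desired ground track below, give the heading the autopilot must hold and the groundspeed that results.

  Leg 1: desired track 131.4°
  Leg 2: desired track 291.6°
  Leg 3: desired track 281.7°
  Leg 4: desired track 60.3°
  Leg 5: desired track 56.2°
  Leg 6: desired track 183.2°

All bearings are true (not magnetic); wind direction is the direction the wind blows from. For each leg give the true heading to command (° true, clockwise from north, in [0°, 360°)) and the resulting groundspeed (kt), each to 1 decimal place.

Leg 1: desired track 131.4°; wind correction +1.5° → command heading 132.9°, groundspeed 227.6 kt
Leg 2: desired track 291.6°; wind correction -1.1° → command heading 290.5°, groundspeed 218.1 kt
Leg 3: desired track 281.7°; wind correction -0.8° → command heading 280.9°, groundspeed 217.5 kt
Leg 4: desired track 60.3°; wind correction -0.5° → command heading 59.8°, groundspeed 230.6 kt
Leg 5: desired track 56.2°; wind correction -0.6° → command heading 55.6°, groundspeed 230.4 kt
Leg 6: desired track 183.2°; wind correction +1.7° → command heading 184.9°, groundspeed 221.5 kt

Leg 1: heading=132.9°, groundspeed=227.6 kt
Leg 2: heading=290.5°, groundspeed=218.1 kt
Leg 3: heading=280.9°, groundspeed=217.5 kt
Leg 4: heading=59.8°, groundspeed=230.6 kt
Leg 5: heading=55.6°, groundspeed=230.4 kt
Leg 6: heading=184.9°, groundspeed=221.5 kt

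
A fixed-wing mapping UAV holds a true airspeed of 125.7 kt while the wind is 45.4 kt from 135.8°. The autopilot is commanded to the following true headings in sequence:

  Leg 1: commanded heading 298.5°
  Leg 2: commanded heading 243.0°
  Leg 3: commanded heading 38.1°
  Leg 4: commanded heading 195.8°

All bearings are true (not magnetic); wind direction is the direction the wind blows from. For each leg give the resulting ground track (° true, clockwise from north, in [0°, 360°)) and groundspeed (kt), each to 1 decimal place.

Leg 1: track=303.1°, groundspeed=169.6 kt
Leg 2: track=260.3°, groundspeed=145.7 kt
Leg 3: track=19.3°, groundspeed=139.3 kt
Leg 4: track=216.7°, groundspeed=110.2 kt

Leg 1: heading 298.5°; drift +4.6° → track 303.1°, groundspeed 169.6 kt
Leg 2: heading 243.0°; drift +17.3° → track 260.3°, groundspeed 145.7 kt
Leg 3: heading 38.1°; drift -18.8° → track 19.3°, groundspeed 139.3 kt
Leg 4: heading 195.8°; drift +20.9° → track 216.7°, groundspeed 110.2 kt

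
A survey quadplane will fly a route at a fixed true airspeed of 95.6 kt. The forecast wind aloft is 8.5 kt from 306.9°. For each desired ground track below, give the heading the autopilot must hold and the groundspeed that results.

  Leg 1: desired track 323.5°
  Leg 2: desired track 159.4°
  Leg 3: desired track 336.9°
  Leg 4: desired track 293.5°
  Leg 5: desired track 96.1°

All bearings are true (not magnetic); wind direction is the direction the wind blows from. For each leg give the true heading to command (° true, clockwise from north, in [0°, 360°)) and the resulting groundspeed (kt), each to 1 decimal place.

Leg 1: desired track 323.5°; wind correction -1.5° → command heading 322.0°, groundspeed 87.4 kt
Leg 2: desired track 159.4°; wind correction +2.7° → command heading 162.1°, groundspeed 102.7 kt
Leg 3: desired track 336.9°; wind correction -2.5° → command heading 334.4°, groundspeed 88.1 kt
Leg 4: desired track 293.5°; wind correction +1.2° → command heading 294.7°, groundspeed 87.3 kt
Leg 5: desired track 96.1°; wind correction -2.6° → command heading 93.5°, groundspeed 102.8 kt

Leg 1: heading=322.0°, groundspeed=87.4 kt
Leg 2: heading=162.1°, groundspeed=102.7 kt
Leg 3: heading=334.4°, groundspeed=88.1 kt
Leg 4: heading=294.7°, groundspeed=87.3 kt
Leg 5: heading=93.5°, groundspeed=102.8 kt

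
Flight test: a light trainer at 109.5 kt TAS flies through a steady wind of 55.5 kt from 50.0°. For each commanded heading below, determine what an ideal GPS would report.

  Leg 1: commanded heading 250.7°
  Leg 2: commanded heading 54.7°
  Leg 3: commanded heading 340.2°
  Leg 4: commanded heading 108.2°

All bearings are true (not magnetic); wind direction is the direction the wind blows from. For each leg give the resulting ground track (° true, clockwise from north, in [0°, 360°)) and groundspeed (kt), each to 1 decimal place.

Leg 1: heading 250.7°; drift -6.9° → track 243.8°, groundspeed 162.6 kt
Leg 2: heading 54.7°; drift +4.8° → track 59.5°, groundspeed 54.4 kt
Leg 3: heading 340.2°; drift -30.0° → track 310.2°, groundspeed 104.3 kt
Leg 4: heading 108.2°; drift +30.4° → track 138.6°, groundspeed 93.1 kt

Leg 1: track=243.8°, groundspeed=162.6 kt
Leg 2: track=59.5°, groundspeed=54.4 kt
Leg 3: track=310.2°, groundspeed=104.3 kt
Leg 4: track=138.6°, groundspeed=93.1 kt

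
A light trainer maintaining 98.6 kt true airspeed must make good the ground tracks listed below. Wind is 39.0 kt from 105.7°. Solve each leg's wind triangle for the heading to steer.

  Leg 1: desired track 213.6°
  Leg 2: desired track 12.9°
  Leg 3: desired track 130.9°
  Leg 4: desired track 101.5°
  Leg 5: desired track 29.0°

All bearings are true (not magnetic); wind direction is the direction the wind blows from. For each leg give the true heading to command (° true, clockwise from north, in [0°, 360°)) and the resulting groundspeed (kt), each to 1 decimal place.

Leg 1: desired track 213.6°; wind correction -22.1° → command heading 191.5°, groundspeed 103.3 kt
Leg 2: desired track 12.9°; wind correction +23.3° → command heading 36.2°, groundspeed 92.5 kt
Leg 3: desired track 130.9°; wind correction -9.7° → command heading 121.2°, groundspeed 61.9 kt
Leg 4: desired track 101.5°; wind correction +1.7° → command heading 103.2°, groundspeed 59.7 kt
Leg 5: desired track 29.0°; wind correction +22.6° → command heading 51.6°, groundspeed 82.0 kt

Leg 1: heading=191.5°, groundspeed=103.3 kt
Leg 2: heading=36.2°, groundspeed=92.5 kt
Leg 3: heading=121.2°, groundspeed=61.9 kt
Leg 4: heading=103.2°, groundspeed=59.7 kt
Leg 5: heading=51.6°, groundspeed=82.0 kt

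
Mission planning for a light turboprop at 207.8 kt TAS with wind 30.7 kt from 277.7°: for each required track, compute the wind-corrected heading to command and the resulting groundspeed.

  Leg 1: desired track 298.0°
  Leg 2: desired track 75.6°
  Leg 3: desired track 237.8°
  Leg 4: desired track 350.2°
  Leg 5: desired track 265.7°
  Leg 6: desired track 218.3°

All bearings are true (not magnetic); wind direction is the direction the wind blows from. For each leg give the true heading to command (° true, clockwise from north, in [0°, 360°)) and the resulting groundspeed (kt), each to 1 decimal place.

Leg 1: desired track 298.0°; wind correction -2.9° → command heading 295.1°, groundspeed 178.7 kt
Leg 2: desired track 75.6°; wind correction -3.2° → command heading 72.4°, groundspeed 235.9 kt
Leg 3: desired track 237.8°; wind correction +5.4° → command heading 243.2°, groundspeed 183.3 kt
Leg 4: desired track 350.2°; wind correction -8.1° → command heading 342.1°, groundspeed 196.5 kt
Leg 5: desired track 265.7°; wind correction +1.8° → command heading 267.5°, groundspeed 177.7 kt
Leg 6: desired track 218.3°; wind correction +7.3° → command heading 225.6°, groundspeed 190.5 kt

Leg 1: heading=295.1°, groundspeed=178.7 kt
Leg 2: heading=72.4°, groundspeed=235.9 kt
Leg 3: heading=243.2°, groundspeed=183.3 kt
Leg 4: heading=342.1°, groundspeed=196.5 kt
Leg 5: heading=267.5°, groundspeed=177.7 kt
Leg 6: heading=225.6°, groundspeed=190.5 kt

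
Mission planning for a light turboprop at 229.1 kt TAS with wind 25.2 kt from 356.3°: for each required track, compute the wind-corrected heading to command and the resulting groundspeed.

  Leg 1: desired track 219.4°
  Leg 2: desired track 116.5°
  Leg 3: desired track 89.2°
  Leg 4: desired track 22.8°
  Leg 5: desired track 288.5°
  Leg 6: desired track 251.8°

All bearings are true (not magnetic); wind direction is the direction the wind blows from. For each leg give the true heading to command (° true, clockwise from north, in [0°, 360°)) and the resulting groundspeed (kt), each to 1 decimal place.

Leg 1: heading=223.7°, groundspeed=246.9 kt
Leg 2: heading=111.0°, groundspeed=240.7 kt
Leg 3: heading=82.9°, groundspeed=229.0 kt
Leg 4: heading=20.0°, groundspeed=206.3 kt
Leg 5: heading=294.3°, groundspeed=218.4 kt
Leg 6: heading=257.9°, groundspeed=234.1 kt

Leg 1: desired track 219.4°; wind correction +4.3° → command heading 223.7°, groundspeed 246.9 kt
Leg 2: desired track 116.5°; wind correction -5.5° → command heading 111.0°, groundspeed 240.7 kt
Leg 3: desired track 89.2°; wind correction -6.3° → command heading 82.9°, groundspeed 229.0 kt
Leg 4: desired track 22.8°; wind correction -2.8° → command heading 20.0°, groundspeed 206.3 kt
Leg 5: desired track 288.5°; wind correction +5.8° → command heading 294.3°, groundspeed 218.4 kt
Leg 6: desired track 251.8°; wind correction +6.1° → command heading 257.9°, groundspeed 234.1 kt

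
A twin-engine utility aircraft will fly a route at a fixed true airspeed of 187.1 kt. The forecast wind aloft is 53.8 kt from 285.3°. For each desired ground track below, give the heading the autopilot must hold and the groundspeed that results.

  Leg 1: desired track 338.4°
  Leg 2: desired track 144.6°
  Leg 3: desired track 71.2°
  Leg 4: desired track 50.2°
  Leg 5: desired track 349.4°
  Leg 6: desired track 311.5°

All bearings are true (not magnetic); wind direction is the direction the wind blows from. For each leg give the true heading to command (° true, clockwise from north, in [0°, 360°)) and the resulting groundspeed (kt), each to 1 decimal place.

Leg 1: desired track 338.4°; wind correction -13.3° → command heading 325.1°, groundspeed 149.8 kt
Leg 2: desired track 144.6°; wind correction +10.5° → command heading 155.1°, groundspeed 225.6 kt
Leg 3: desired track 71.2°; wind correction -9.3° → command heading 61.9°, groundspeed 229.2 kt
Leg 4: desired track 50.2°; wind correction -13.6° → command heading 36.6°, groundspeed 212.6 kt
Leg 5: desired track 349.4°; wind correction -15.0° → command heading 334.4°, groundspeed 157.2 kt
Leg 6: desired track 311.5°; wind correction -7.3° → command heading 304.2°, groundspeed 137.3 kt

Leg 1: heading=325.1°, groundspeed=149.8 kt
Leg 2: heading=155.1°, groundspeed=225.6 kt
Leg 3: heading=61.9°, groundspeed=229.2 kt
Leg 4: heading=36.6°, groundspeed=212.6 kt
Leg 5: heading=334.4°, groundspeed=157.2 kt
Leg 6: heading=304.2°, groundspeed=137.3 kt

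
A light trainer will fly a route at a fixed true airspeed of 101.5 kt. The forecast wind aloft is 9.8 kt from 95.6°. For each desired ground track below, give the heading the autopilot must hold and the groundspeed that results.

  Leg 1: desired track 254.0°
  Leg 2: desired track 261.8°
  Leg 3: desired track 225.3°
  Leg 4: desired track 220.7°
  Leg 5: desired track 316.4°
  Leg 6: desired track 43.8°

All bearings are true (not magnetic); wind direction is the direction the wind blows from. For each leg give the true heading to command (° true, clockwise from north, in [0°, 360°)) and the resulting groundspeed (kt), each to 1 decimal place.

Leg 1: heading=252.0°, groundspeed=110.5 kt
Leg 2: heading=260.5°, groundspeed=111.0 kt
Leg 3: heading=221.0°, groundspeed=107.5 kt
Leg 4: heading=216.2°, groundspeed=106.8 kt
Leg 5: heading=320.0°, groundspeed=108.7 kt
Leg 6: heading=48.2°, groundspeed=95.1 kt

Leg 1: desired track 254.0°; wind correction -2.0° → command heading 252.0°, groundspeed 110.5 kt
Leg 2: desired track 261.8°; wind correction -1.3° → command heading 260.5°, groundspeed 111.0 kt
Leg 3: desired track 225.3°; wind correction -4.3° → command heading 221.0°, groundspeed 107.5 kt
Leg 4: desired track 220.7°; wind correction -4.5° → command heading 216.2°, groundspeed 106.8 kt
Leg 5: desired track 316.4°; wind correction +3.6° → command heading 320.0°, groundspeed 108.7 kt
Leg 6: desired track 43.8°; wind correction +4.4° → command heading 48.2°, groundspeed 95.1 kt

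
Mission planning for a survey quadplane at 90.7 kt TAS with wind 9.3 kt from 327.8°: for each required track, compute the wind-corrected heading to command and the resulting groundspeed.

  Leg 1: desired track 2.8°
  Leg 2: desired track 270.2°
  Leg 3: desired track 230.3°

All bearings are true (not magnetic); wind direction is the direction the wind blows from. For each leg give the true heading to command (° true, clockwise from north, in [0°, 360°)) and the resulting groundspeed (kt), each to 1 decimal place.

Leg 1: heading=359.4°, groundspeed=82.9 kt
Leg 2: heading=275.2°, groundspeed=85.4 kt
Leg 3: heading=236.1°, groundspeed=91.4 kt

Leg 1: desired track 2.8°; wind correction -3.4° → command heading 359.4°, groundspeed 82.9 kt
Leg 2: desired track 270.2°; wind correction +5.0° → command heading 275.2°, groundspeed 85.4 kt
Leg 3: desired track 230.3°; wind correction +5.8° → command heading 236.1°, groundspeed 91.4 kt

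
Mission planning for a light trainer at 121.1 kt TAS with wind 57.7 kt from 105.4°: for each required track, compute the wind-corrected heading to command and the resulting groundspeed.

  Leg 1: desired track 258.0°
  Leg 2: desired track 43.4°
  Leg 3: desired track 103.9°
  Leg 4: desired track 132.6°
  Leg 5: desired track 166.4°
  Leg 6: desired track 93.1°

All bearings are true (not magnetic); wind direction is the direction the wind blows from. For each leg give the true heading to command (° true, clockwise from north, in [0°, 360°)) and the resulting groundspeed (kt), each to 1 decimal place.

Leg 1: desired track 258.0°; wind correction -12.7° → command heading 245.3°, groundspeed 169.4 kt
Leg 2: desired track 43.4°; wind correction +24.9° → command heading 68.3°, groundspeed 82.8 kt
Leg 3: desired track 103.9°; wind correction +0.7° → command heading 104.6°, groundspeed 63.4 kt
Leg 4: desired track 132.6°; wind correction -12.6° → command heading 120.0°, groundspeed 66.9 kt
Leg 5: desired track 166.4°; wind correction -24.6° → command heading 141.8°, groundspeed 82.1 kt
Leg 6: desired track 93.1°; wind correction +5.8° → command heading 98.9°, groundspeed 64.1 kt

Leg 1: heading=245.3°, groundspeed=169.4 kt
Leg 2: heading=68.3°, groundspeed=82.8 kt
Leg 3: heading=104.6°, groundspeed=63.4 kt
Leg 4: heading=120.0°, groundspeed=66.9 kt
Leg 5: heading=141.8°, groundspeed=82.1 kt
Leg 6: heading=98.9°, groundspeed=64.1 kt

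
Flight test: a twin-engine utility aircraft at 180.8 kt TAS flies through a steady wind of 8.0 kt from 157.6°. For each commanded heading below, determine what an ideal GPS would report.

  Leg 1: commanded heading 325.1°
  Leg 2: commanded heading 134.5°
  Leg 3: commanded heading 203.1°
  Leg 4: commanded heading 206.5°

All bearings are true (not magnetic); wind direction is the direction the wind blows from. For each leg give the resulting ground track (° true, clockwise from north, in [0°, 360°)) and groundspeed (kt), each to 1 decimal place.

Leg 1: track=325.6°, groundspeed=188.6 kt
Leg 2: track=133.5°, groundspeed=173.5 kt
Leg 3: track=205.0°, groundspeed=175.3 kt
Leg 4: track=208.5°, groundspeed=175.6 kt

Leg 1: heading 325.1°; drift +0.5° → track 325.6°, groundspeed 188.6 kt
Leg 2: heading 134.5°; drift -1.0° → track 133.5°, groundspeed 173.5 kt
Leg 3: heading 203.1°; drift +1.9° → track 205.0°, groundspeed 175.3 kt
Leg 4: heading 206.5°; drift +2.0° → track 208.5°, groundspeed 175.6 kt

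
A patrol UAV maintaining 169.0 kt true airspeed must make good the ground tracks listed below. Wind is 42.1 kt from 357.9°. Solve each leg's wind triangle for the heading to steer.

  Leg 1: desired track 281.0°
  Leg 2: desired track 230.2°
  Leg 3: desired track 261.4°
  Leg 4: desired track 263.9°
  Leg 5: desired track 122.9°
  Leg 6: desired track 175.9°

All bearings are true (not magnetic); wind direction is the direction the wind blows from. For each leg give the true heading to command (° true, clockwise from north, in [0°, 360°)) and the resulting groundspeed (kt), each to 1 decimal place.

Leg 1: heading=295.0°, groundspeed=154.4 kt
Leg 2: heading=241.6°, groundspeed=191.4 kt
Leg 3: heading=275.7°, groundspeed=168.5 kt
Leg 4: heading=278.3°, groundspeed=166.6 kt
Leg 5: heading=111.1°, groundspeed=189.6 kt
Leg 6: heading=175.4°, groundspeed=211.1 kt

Leg 1: desired track 281.0°; wind correction +14.0° → command heading 295.0°, groundspeed 154.4 kt
Leg 2: desired track 230.2°; wind correction +11.4° → command heading 241.6°, groundspeed 191.4 kt
Leg 3: desired track 261.4°; wind correction +14.3° → command heading 275.7°, groundspeed 168.5 kt
Leg 4: desired track 263.9°; wind correction +14.4° → command heading 278.3°, groundspeed 166.6 kt
Leg 5: desired track 122.9°; wind correction -11.8° → command heading 111.1°, groundspeed 189.6 kt
Leg 6: desired track 175.9°; wind correction -0.5° → command heading 175.4°, groundspeed 211.1 kt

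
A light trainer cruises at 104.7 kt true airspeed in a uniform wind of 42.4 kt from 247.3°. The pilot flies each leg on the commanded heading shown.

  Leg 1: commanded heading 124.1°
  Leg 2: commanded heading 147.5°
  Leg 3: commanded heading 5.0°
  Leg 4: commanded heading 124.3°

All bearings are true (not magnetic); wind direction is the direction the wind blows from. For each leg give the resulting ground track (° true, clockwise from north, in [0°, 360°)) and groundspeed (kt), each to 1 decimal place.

Leg 1: heading 124.1°; drift -15.5° → track 108.6°, groundspeed 132.7 kt
Leg 2: heading 147.5°; drift -20.5° → track 127.0°, groundspeed 119.5 kt
Leg 3: heading 5.0°; drift +16.8° → track 21.8°, groundspeed 129.9 kt
Leg 4: heading 124.3°; drift -15.5° → track 108.8°, groundspeed 132.6 kt

Leg 1: track=108.6°, groundspeed=132.7 kt
Leg 2: track=127.0°, groundspeed=119.5 kt
Leg 3: track=21.8°, groundspeed=129.9 kt
Leg 4: track=108.8°, groundspeed=132.6 kt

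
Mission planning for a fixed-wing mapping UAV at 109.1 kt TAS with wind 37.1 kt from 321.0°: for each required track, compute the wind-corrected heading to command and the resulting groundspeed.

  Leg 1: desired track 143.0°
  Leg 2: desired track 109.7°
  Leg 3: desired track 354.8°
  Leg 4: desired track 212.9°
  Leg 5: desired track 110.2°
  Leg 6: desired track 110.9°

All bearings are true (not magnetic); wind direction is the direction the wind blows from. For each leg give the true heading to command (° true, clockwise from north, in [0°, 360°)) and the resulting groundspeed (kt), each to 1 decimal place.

Leg 1: desired track 143.0°; wind correction +0.7° → command heading 143.7°, groundspeed 146.2 kt
Leg 2: desired track 109.7°; wind correction -10.2° → command heading 99.5°, groundspeed 139.1 kt
Leg 3: desired track 354.8°; wind correction -10.9° → command heading 343.9°, groundspeed 76.3 kt
Leg 4: desired track 212.9°; wind correction +18.9° → command heading 231.8°, groundspeed 114.8 kt
Leg 5: desired track 110.2°; wind correction -10.0° → command heading 100.2°, groundspeed 139.3 kt
Leg 6: desired track 110.9°; wind correction -9.8° → command heading 101.1°, groundspeed 139.6 kt

Leg 1: heading=143.7°, groundspeed=146.2 kt
Leg 2: heading=99.5°, groundspeed=139.1 kt
Leg 3: heading=343.9°, groundspeed=76.3 kt
Leg 4: heading=231.8°, groundspeed=114.8 kt
Leg 5: heading=100.2°, groundspeed=139.3 kt
Leg 6: heading=101.1°, groundspeed=139.6 kt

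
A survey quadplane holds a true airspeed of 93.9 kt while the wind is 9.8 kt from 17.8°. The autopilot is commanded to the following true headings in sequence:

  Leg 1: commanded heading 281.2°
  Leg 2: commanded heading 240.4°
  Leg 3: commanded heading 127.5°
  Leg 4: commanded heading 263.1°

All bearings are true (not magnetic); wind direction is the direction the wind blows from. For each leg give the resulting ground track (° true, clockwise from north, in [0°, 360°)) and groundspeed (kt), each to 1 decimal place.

Leg 1: track=275.4°, groundspeed=95.5 kt
Leg 2: track=236.6°, groundspeed=101.3 kt
Leg 3: track=132.9°, groundspeed=97.6 kt
Leg 4: track=257.9°, groundspeed=98.4 kt

Leg 1: heading 281.2°; drift -5.8° → track 275.4°, groundspeed 95.5 kt
Leg 2: heading 240.4°; drift -3.8° → track 236.6°, groundspeed 101.3 kt
Leg 3: heading 127.5°; drift +5.4° → track 132.9°, groundspeed 97.6 kt
Leg 4: heading 263.1°; drift -5.2° → track 257.9°, groundspeed 98.4 kt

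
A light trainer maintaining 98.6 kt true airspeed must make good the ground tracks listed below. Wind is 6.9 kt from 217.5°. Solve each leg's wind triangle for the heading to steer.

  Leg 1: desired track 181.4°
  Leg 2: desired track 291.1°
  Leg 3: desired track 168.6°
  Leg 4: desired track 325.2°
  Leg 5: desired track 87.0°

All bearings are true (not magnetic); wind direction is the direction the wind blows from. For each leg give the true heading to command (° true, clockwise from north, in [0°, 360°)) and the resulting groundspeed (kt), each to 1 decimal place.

Leg 1: desired track 181.4°; wind correction +2.4° → command heading 183.8°, groundspeed 92.9 kt
Leg 2: desired track 291.1°; wind correction -3.8° → command heading 287.3°, groundspeed 96.4 kt
Leg 3: desired track 168.6°; wind correction +3.0° → command heading 171.6°, groundspeed 93.9 kt
Leg 4: desired track 325.2°; wind correction -3.8° → command heading 321.4°, groundspeed 100.5 kt
Leg 5: desired track 87.0°; wind correction +3.1° → command heading 90.1°, groundspeed 102.9 kt

Leg 1: heading=183.8°, groundspeed=92.9 kt
Leg 2: heading=287.3°, groundspeed=96.4 kt
Leg 3: heading=171.6°, groundspeed=93.9 kt
Leg 4: heading=321.4°, groundspeed=100.5 kt
Leg 5: heading=90.1°, groundspeed=102.9 kt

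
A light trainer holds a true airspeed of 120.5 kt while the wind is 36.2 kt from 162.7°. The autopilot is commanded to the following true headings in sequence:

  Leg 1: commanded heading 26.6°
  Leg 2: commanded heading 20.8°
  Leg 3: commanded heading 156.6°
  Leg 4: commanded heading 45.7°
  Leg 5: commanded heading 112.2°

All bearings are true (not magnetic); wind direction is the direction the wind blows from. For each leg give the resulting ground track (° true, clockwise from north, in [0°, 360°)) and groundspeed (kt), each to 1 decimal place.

Leg 1: track=16.9°, groundspeed=148.7 kt
Leg 2: track=12.3°, groundspeed=150.7 kt
Leg 3: track=154.0°, groundspeed=84.6 kt
Leg 4: track=32.4°, groundspeed=140.7 kt
Leg 5: track=96.2°, groundspeed=101.4 kt

Leg 1: heading 26.6°; drift -9.7° → track 16.9°, groundspeed 148.7 kt
Leg 2: heading 20.8°; drift -8.5° → track 12.3°, groundspeed 150.7 kt
Leg 3: heading 156.6°; drift -2.6° → track 154.0°, groundspeed 84.6 kt
Leg 4: heading 45.7°; drift -13.3° → track 32.4°, groundspeed 140.7 kt
Leg 5: heading 112.2°; drift -16.0° → track 96.2°, groundspeed 101.4 kt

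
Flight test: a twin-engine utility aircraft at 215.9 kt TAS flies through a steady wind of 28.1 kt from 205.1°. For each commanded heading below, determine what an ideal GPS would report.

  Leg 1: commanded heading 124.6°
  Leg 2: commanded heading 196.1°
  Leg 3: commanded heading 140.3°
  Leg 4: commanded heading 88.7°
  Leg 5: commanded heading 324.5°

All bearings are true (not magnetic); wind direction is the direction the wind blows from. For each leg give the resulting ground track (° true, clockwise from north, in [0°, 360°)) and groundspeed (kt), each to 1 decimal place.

Leg 1: track=117.1°, groundspeed=213.1 kt
Leg 2: track=194.8°, groundspeed=188.2 kt
Leg 3: track=133.2°, groundspeed=205.5 kt
Leg 4: track=82.4°, groundspeed=229.8 kt
Leg 5: track=330.6°, groundspeed=231.0 kt

Leg 1: heading 124.6°; drift -7.5° → track 117.1°, groundspeed 213.1 kt
Leg 2: heading 196.1°; drift -1.3° → track 194.8°, groundspeed 188.2 kt
Leg 3: heading 140.3°; drift -7.1° → track 133.2°, groundspeed 205.5 kt
Leg 4: heading 88.7°; drift -6.3° → track 82.4°, groundspeed 229.8 kt
Leg 5: heading 324.5°; drift +6.1° → track 330.6°, groundspeed 231.0 kt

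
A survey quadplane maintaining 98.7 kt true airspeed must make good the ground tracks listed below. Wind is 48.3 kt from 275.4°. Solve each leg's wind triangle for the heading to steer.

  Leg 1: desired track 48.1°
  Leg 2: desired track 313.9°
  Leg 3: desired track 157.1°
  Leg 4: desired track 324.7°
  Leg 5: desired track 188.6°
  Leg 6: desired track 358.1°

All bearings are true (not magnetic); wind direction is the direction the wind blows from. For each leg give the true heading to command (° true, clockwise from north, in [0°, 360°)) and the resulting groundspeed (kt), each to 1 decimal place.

Leg 1: heading=27.0°, groundspeed=124.9 kt
Leg 2: heading=296.2°, groundspeed=56.2 kt
Leg 3: heading=182.6°, groundspeed=112.0 kt
Leg 4: heading=302.9°, groundspeed=60.2 kt
Leg 5: heading=217.8°, groundspeed=83.4 kt
Leg 6: heading=329.1°, groundspeed=80.2 kt

Leg 1: desired track 48.1°; wind correction -21.1° → command heading 27.0°, groundspeed 124.9 kt
Leg 2: desired track 313.9°; wind correction -17.7° → command heading 296.2°, groundspeed 56.2 kt
Leg 3: desired track 157.1°; wind correction +25.5° → command heading 182.6°, groundspeed 112.0 kt
Leg 4: desired track 324.7°; wind correction -21.8° → command heading 302.9°, groundspeed 60.2 kt
Leg 5: desired track 188.6°; wind correction +29.2° → command heading 217.8°, groundspeed 83.4 kt
Leg 6: desired track 358.1°; wind correction -29.0° → command heading 329.1°, groundspeed 80.2 kt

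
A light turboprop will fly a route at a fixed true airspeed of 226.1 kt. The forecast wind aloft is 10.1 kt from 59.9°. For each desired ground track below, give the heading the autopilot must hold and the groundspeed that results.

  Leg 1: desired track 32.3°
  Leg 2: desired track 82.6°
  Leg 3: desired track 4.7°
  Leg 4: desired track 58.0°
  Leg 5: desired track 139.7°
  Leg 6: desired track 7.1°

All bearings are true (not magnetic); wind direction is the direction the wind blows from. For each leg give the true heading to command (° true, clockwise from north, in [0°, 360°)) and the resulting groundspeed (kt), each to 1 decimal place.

Leg 1: heading=33.5°, groundspeed=217.1 kt
Leg 2: heading=81.6°, groundspeed=216.7 kt
Leg 3: heading=6.8°, groundspeed=220.2 kt
Leg 4: heading=58.1°, groundspeed=216.0 kt
Leg 5: heading=137.2°, groundspeed=224.1 kt
Leg 6: heading=9.1°, groundspeed=219.9 kt

Leg 1: desired track 32.3°; wind correction +1.2° → command heading 33.5°, groundspeed 217.1 kt
Leg 2: desired track 82.6°; wind correction -1.0° → command heading 81.6°, groundspeed 216.7 kt
Leg 3: desired track 4.7°; wind correction +2.1° → command heading 6.8°, groundspeed 220.2 kt
Leg 4: desired track 58.0°; wind correction +0.1° → command heading 58.1°, groundspeed 216.0 kt
Leg 5: desired track 139.7°; wind correction -2.5° → command heading 137.2°, groundspeed 224.1 kt
Leg 6: desired track 7.1°; wind correction +2.0° → command heading 9.1°, groundspeed 219.9 kt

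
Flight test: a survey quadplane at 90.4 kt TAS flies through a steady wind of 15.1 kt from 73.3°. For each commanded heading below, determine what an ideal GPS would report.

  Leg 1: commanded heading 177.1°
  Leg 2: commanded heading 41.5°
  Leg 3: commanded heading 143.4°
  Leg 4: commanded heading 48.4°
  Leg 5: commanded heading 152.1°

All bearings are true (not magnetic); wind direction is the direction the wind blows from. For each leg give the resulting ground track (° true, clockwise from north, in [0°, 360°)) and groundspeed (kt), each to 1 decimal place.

Leg 1: track=186.0°, groundspeed=95.1 kt
Leg 2: track=35.6°, groundspeed=78.0 kt
Leg 3: track=152.9°, groundspeed=86.4 kt
Leg 4: track=43.7°, groundspeed=77.0 kt
Leg 5: track=161.7°, groundspeed=88.7 kt

Leg 1: heading 177.1°; drift +8.9° → track 186.0°, groundspeed 95.1 kt
Leg 2: heading 41.5°; drift -5.9° → track 35.6°, groundspeed 78.0 kt
Leg 3: heading 143.4°; drift +9.5° → track 152.9°, groundspeed 86.4 kt
Leg 4: heading 48.4°; drift -4.7° → track 43.7°, groundspeed 77.0 kt
Leg 5: heading 152.1°; drift +9.6° → track 161.7°, groundspeed 88.7 kt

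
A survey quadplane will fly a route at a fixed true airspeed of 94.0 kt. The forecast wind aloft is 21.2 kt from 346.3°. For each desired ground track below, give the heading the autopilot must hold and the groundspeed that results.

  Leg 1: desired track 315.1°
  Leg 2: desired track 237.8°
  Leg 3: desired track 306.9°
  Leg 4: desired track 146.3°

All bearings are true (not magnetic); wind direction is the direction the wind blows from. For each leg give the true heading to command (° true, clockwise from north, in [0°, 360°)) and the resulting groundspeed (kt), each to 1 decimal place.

Leg 1: desired track 315.1°; wind correction +6.7° → command heading 321.8°, groundspeed 75.2 kt
Leg 2: desired track 237.8°; wind correction +12.3° → command heading 250.1°, groundspeed 98.6 kt
Leg 3: desired track 306.9°; wind correction +8.2° → command heading 315.1°, groundspeed 76.6 kt
Leg 4: desired track 146.3°; wind correction -4.4° → command heading 141.9°, groundspeed 113.6 kt

Leg 1: heading=321.8°, groundspeed=75.2 kt
Leg 2: heading=250.1°, groundspeed=98.6 kt
Leg 3: heading=315.1°, groundspeed=76.6 kt
Leg 4: heading=141.9°, groundspeed=113.6 kt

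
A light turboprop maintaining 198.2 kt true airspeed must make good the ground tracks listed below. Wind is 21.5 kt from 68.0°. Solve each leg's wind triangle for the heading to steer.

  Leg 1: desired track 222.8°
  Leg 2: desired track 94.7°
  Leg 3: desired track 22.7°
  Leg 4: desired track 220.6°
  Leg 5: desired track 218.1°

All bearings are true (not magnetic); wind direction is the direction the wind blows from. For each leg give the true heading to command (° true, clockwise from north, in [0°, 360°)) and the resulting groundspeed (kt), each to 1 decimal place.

Leg 1: heading=220.2°, groundspeed=217.4 kt
Leg 2: heading=91.9°, groundspeed=178.8 kt
Leg 3: heading=27.1°, groundspeed=182.5 kt
Leg 4: heading=217.7°, groundspeed=217.0 kt
Leg 5: heading=215.0°, groundspeed=216.5 kt

Leg 1: desired track 222.8°; wind correction -2.6° → command heading 220.2°, groundspeed 217.4 kt
Leg 2: desired track 94.7°; wind correction -2.8° → command heading 91.9°, groundspeed 178.8 kt
Leg 3: desired track 22.7°; wind correction +4.4° → command heading 27.1°, groundspeed 182.5 kt
Leg 4: desired track 220.6°; wind correction -2.9° → command heading 217.7°, groundspeed 217.0 kt
Leg 5: desired track 218.1°; wind correction -3.1° → command heading 215.0°, groundspeed 216.5 kt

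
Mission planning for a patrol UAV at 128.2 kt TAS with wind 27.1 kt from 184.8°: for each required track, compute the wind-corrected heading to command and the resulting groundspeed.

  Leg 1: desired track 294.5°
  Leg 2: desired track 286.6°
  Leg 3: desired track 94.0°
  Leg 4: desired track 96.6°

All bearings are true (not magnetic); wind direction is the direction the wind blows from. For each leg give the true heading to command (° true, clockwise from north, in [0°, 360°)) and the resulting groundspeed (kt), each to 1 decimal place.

Leg 1: heading=283.0°, groundspeed=134.8 kt
Leg 2: heading=274.7°, groundspeed=131.0 kt
Leg 3: heading=106.2°, groundspeed=125.7 kt
Leg 4: heading=108.8°, groundspeed=124.5 kt

Leg 1: desired track 294.5°; wind correction -11.5° → command heading 283.0°, groundspeed 134.8 kt
Leg 2: desired track 286.6°; wind correction -11.9° → command heading 274.7°, groundspeed 131.0 kt
Leg 3: desired track 94.0°; wind correction +12.2° → command heading 106.2°, groundspeed 125.7 kt
Leg 4: desired track 96.6°; wind correction +12.2° → command heading 108.8°, groundspeed 124.5 kt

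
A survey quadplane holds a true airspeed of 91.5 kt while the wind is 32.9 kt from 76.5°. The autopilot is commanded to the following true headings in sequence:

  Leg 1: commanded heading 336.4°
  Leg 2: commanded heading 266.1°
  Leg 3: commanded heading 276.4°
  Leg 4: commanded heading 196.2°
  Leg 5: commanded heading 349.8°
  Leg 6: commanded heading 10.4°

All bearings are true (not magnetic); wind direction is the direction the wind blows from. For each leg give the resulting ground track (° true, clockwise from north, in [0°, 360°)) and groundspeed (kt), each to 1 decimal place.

Leg 1: heading 336.4°; drift -18.4° → track 318.0°, groundspeed 102.5 kt
Leg 2: heading 266.1°; drift -2.5° → track 263.6°, groundspeed 124.1 kt
Leg 3: heading 276.4°; drift -5.2° → track 271.2°, groundspeed 122.9 kt
Leg 4: heading 196.2°; drift +14.8° → track 211.0°, groundspeed 111.5 kt
Leg 5: heading 349.8°; drift -20.1° → track 329.7°, groundspeed 95.4 kt
Leg 6: heading 10.4°; drift -21.0° → track 349.4°, groundspeed 83.8 kt

Leg 1: track=318.0°, groundspeed=102.5 kt
Leg 2: track=263.6°, groundspeed=124.1 kt
Leg 3: track=271.2°, groundspeed=122.9 kt
Leg 4: track=211.0°, groundspeed=111.5 kt
Leg 5: track=329.7°, groundspeed=95.4 kt
Leg 6: track=349.4°, groundspeed=83.8 kt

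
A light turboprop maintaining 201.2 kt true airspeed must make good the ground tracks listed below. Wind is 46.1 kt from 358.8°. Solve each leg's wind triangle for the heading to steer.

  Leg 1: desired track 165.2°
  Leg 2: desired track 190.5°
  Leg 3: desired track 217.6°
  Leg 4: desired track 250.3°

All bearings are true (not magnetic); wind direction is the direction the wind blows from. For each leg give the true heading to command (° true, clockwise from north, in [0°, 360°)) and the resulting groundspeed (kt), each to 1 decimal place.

Leg 1: heading=162.1°, groundspeed=245.7 kt
Leg 2: heading=193.2°, groundspeed=246.1 kt
Leg 3: heading=225.9°, groundspeed=235.0 kt
Leg 4: heading=262.8°, groundspeed=211.0 kt

Leg 1: desired track 165.2°; wind correction -3.1° → command heading 162.1°, groundspeed 245.7 kt
Leg 2: desired track 190.5°; wind correction +2.7° → command heading 193.2°, groundspeed 246.1 kt
Leg 3: desired track 217.6°; wind correction +8.3° → command heading 225.9°, groundspeed 235.0 kt
Leg 4: desired track 250.3°; wind correction +12.5° → command heading 262.8°, groundspeed 211.0 kt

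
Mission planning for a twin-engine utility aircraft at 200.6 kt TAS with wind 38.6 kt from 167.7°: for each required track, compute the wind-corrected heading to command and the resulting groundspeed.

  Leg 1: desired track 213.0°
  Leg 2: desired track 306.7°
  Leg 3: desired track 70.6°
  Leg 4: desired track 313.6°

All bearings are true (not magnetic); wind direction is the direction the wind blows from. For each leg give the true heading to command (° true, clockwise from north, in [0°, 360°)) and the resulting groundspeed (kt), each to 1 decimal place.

Leg 1: desired track 213.0°; wind correction -7.9° → command heading 205.1°, groundspeed 171.6 kt
Leg 2: desired track 306.7°; wind correction -7.3° → command heading 299.4°, groundspeed 228.1 kt
Leg 3: desired track 70.6°; wind correction +11.0° → command heading 81.6°, groundspeed 201.7 kt
Leg 4: desired track 313.6°; wind correction -6.2° → command heading 307.4°, groundspeed 231.4 kt

Leg 1: heading=205.1°, groundspeed=171.6 kt
Leg 2: heading=299.4°, groundspeed=228.1 kt
Leg 3: heading=81.6°, groundspeed=201.7 kt
Leg 4: heading=307.4°, groundspeed=231.4 kt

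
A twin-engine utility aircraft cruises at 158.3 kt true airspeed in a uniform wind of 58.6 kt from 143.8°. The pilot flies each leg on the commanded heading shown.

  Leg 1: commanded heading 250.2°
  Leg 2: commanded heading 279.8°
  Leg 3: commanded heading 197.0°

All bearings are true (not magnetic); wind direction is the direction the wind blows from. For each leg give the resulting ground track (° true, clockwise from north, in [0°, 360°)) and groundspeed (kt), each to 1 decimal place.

Leg 1: heading 250.2°; drift +17.8° → track 268.0°, groundspeed 183.7 kt
Leg 2: heading 279.8°; drift +11.5° → track 291.3°, groundspeed 204.5 kt
Leg 3: heading 197.0°; drift +20.9° → track 217.9°, groundspeed 131.8 kt

Leg 1: track=268.0°, groundspeed=183.7 kt
Leg 2: track=291.3°, groundspeed=204.5 kt
Leg 3: track=217.9°, groundspeed=131.8 kt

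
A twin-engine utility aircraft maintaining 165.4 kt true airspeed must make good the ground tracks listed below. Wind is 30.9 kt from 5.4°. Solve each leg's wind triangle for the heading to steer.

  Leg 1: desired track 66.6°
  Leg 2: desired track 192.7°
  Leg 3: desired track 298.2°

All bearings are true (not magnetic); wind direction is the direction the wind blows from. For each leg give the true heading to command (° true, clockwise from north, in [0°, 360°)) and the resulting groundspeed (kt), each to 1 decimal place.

Leg 1: desired track 66.6°; wind correction -9.4° → command heading 57.2°, groundspeed 148.3 kt
Leg 2: desired track 192.7°; wind correction +1.4° → command heading 194.1°, groundspeed 196.0 kt
Leg 3: desired track 298.2°; wind correction +9.9° → command heading 308.1°, groundspeed 151.0 kt

Leg 1: heading=57.2°, groundspeed=148.3 kt
Leg 2: heading=194.1°, groundspeed=196.0 kt
Leg 3: heading=308.1°, groundspeed=151.0 kt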